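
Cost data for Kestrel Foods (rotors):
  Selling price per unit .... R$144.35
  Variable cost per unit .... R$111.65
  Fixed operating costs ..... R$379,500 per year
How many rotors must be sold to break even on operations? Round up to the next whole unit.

Unit CM = price − variable cost = R$144.35 − R$111.65 = R$32.70.
Units to break even: R$379,500 ÷ R$32.70 = 11,605.50, rounded up to 11,606.

11,606 rotors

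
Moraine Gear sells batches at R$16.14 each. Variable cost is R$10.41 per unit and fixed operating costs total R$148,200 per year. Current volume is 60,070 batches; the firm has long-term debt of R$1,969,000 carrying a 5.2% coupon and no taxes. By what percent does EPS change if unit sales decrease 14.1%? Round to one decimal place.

-51.8%

Total contribution margin = 60,070 × R$5.73 = R$344,201.10.
EBIT = R$344,201.10 − R$148,200 = R$196,001.10.
After interest of R$102,388.00, pre-tax earnings = R$93,613.10.
Degree of combined leverage = contribution ÷ (EBIT − I) = R$344,201.10 ÷ R$93,613.10 = 3.6768.
EPS therefore changes by 3.6768 × (-14.1%) = -51.8%.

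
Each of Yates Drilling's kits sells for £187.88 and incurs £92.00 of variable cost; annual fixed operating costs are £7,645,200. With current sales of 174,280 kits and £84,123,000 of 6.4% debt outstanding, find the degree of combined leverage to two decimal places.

4.54

Total contribution margin = 174,280 × £95.88 = £16,709,966.40.
EBIT = £16,709,966.40 − £7,645,200 = £9,064,766.40. Interest = £5,383,872.00, so EBIT − I = £3,680,894.40.
Degree of total leverage = total CM / (EBIT − interest) = £16,709,966.40 / £3,680,894.40 = 4.5396.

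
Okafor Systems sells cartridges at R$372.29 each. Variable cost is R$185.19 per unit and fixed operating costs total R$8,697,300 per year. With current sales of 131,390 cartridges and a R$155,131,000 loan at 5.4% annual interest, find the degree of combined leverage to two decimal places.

Contribution at this volume is 131,390 × R$187.10 = R$24,583,069.00.
EBIT = R$24,583,069.00 − R$8,697,300 = R$15,885,769.00. Interest = R$8,377,074.00.
DOL = R$24,583,069.00 ÷ R$15,885,769.00 = 1.5475; DFL = R$15,885,769.00 ÷ R$7,508,695.00 = 2.1156.
DCL = DOL × DFL = 1.5475 × 2.1156 = 3.2739.

3.27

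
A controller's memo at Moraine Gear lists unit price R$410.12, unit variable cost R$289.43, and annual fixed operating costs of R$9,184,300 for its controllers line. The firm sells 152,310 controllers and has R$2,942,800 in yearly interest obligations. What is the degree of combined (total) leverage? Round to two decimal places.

2.94

At 152,310 units, contribution = 152,310 × R$120.69 = R$18,382,293.90.
Operating income = contribution − fixed costs = R$18,382,293.90 − R$9,184,300 = R$9,197,993.90. Interest = R$2,942,800.00.
DOL = R$18,382,293.90 ÷ R$9,197,993.90 = 1.9985; DFL = R$9,197,993.90 ÷ R$6,255,193.90 = 1.4705.
Combined leverage = 1.9985 × 1.4705 = 2.9388.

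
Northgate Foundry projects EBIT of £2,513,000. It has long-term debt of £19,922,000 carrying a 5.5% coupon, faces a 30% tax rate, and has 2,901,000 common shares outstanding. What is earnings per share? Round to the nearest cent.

£0.34

Pre-tax income = £2,513,000 − £1,095,710.00 = £1,417,290.00.
Net income = £1,417,290.00 × (1 − 0.30) = £992,103.00.
Per share: £992,103.00 / 2,901,000 shares = £0.34.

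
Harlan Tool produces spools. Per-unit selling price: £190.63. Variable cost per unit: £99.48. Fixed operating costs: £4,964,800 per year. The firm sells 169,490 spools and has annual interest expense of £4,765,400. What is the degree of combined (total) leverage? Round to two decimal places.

2.70

Contribution at this volume is 169,490 × £91.15 = £15,449,013.50.
Operating income = contribution − fixed costs = £15,449,013.50 − £4,964,800 = £10,484,213.50. Interest = £4,765,400.00.
DOL = £15,449,013.50 ÷ £10,484,213.50 = 1.4736; DFL = £10,484,213.50 ÷ £5,718,813.50 = 1.8333.
DCL = DOL × DFL = 1.4736 × 1.8333 = 2.7016.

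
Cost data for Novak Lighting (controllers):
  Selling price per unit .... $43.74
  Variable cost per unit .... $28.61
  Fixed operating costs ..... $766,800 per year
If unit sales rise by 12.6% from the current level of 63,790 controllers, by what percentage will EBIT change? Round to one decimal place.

+61.3%

Total contribution margin = 63,790 × $15.13 = $965,142.70.
EBIT = $965,142.70 − $766,800 = $198,342.70.
Degree of operating leverage = $965,142.70 / $198,342.70 = 4.8660.
%ΔEBIT = DOL × %ΔSales = 4.8660 × +12.6% = +61.3%.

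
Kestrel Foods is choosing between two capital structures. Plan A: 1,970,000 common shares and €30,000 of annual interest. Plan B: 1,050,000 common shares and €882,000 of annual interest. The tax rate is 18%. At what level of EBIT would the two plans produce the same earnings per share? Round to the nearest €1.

€1,854,391

Set EPS_A = EPS_B: (EBIT − €30,000)(1 − 0.18) ÷ 1,970,000 = (EBIT − €882,000)(1 − 0.18) ÷ 1,050,000.
Cancelling (1 − t) and cross-multiplying: 1,050,000·(EBIT − 30,000) = 1,970,000·(EBIT − 882,000).
Solving, EBIT = (882,000·1,970,000 − 30,000·1,050,000) / (1,970,000 − 1,050,000) = 1,706,040,000,000 / 920,000 = 1,854,391.30.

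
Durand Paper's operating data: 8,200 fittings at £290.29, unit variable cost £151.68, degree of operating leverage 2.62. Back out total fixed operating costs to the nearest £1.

At 8,200 units, contribution = 8,200 × £138.61 = £1,136,602.00.
Since DOL = CM ÷ EBIT, EBIT = £1,136,602.00 ÷ 2.62 = £433,817.56.
Fixed costs = CM − EBIT = £1,136,602.00 − £433,817.56 = £702,784.

£702,784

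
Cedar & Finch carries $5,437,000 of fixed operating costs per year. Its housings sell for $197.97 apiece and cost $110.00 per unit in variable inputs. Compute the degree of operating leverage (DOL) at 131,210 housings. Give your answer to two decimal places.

1.89

Total contribution margin = 131,210 × $87.97 = $11,542,543.70.
EBIT = $11,542,543.70 − $5,437,000 = $6,105,543.70.
DOL = contribution ÷ EBIT = $11,542,543.70 ÷ $6,105,543.70 = 1.8905.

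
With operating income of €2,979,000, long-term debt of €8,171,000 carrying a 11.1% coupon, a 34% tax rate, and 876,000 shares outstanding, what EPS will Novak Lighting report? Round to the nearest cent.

Pre-tax income = €2,979,000 − €906,981.00 = €2,072,019.00.
Net income = €2,072,019.00 × (1 − 0.34) = €1,367,532.54.
Per share: €1,367,532.54 / 876,000 shares = €1.56.

€1.56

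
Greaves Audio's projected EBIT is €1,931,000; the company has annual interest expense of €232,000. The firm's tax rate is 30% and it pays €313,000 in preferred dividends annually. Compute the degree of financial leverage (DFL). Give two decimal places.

1.54

Annual interest charges come to €232,000.00.
Preferred dividends grossed up pre-tax: €313,000 / (1 − 0.30) = €447,142.86.
DFL = EBIT ÷ [EBIT − I − D_p/(1−t)] = €1,931,000 ÷ [€1,931,000 − €232,000.00 − €447,142.86] = €1,931,000 ÷ €1,251,857.14 = 1.5425.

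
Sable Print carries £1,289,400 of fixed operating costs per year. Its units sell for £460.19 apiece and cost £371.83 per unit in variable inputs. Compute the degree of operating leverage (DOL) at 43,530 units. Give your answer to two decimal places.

Contribution at this volume is 43,530 × £88.36 = £3,846,310.80.
Operating income = contribution − fixed costs = £3,846,310.80 − £1,289,400 = £2,556,910.80.
So DOL = total CM / EBIT = £3,846,310.80 / £2,556,910.80 = 1.5043.

1.50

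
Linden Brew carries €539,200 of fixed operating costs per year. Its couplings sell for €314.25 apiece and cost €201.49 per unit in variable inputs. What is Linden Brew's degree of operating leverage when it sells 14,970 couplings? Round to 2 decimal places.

At 14,970 units, contribution = 14,970 × €112.76 = €1,688,017.20.
Operating income = contribution − fixed costs = €1,688,017.20 − €539,200 = €1,148,817.20.
DOL = contribution ÷ EBIT = €1,688,017.20 ÷ €1,148,817.20 = 1.4694.

1.47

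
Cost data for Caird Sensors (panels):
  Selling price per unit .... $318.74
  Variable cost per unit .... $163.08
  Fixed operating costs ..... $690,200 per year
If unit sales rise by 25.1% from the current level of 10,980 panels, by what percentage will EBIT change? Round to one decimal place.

Contribution at this volume is 10,980 × $155.66 = $1,709,146.80.
Operating income = contribution − fixed costs = $1,709,146.80 − $690,200 = $1,018,946.80.
DOL = contribution ÷ EBIT = $1,709,146.80 ÷ $1,018,946.80 = 1.6774.
So EBIT moves 1.6774 × (+25.1%) = +42.1%.

+42.1%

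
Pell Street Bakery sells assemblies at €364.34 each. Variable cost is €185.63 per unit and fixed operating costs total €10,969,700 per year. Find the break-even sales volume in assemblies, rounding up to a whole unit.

61,383 assemblies

Contribution margin per unit = €364.34 − €185.63 = €178.71.
Units to break even: €10,969,700 ÷ €178.71 = 61,382.69, rounded up to 61,383.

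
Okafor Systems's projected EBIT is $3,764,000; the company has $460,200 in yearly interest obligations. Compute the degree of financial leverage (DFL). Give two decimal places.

1.14

Annual interest charges come to $460,200.00.
DFL = EBIT ÷ (EBIT − I) = $3,764,000 ÷ ($3,764,000 − $460,200.00) = $3,764,000 ÷ $3,303,800.00 = 1.1393.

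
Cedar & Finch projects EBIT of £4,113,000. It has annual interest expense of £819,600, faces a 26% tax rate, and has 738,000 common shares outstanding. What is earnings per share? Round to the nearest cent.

£3.30

Interest = £819,600.00, so EBT = £4,113,000 − £819,600.00 = £3,293,400.00.
Net income = £3,293,400.00 × (1 − 0.26) = £2,437,116.00.
Per share: £2,437,116.00 / 738,000 shares = £3.30.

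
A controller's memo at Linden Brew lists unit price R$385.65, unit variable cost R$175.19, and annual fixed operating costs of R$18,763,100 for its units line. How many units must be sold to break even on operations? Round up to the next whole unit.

Unit CM = price − variable cost = R$385.65 − R$175.19 = R$210.46.
Break-even Q = R$18,763,100 / R$210.46 = 89,152.81 → 89,153 units.

89,153 units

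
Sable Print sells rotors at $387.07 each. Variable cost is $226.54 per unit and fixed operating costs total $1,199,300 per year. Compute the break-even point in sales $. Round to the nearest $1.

$2,891,753

CM per unit = $387.07 − $226.54 = $160.53; CM ratio = $160.53 / $387.07 = 0.4147.
Break-even revenue = fixed costs × price ÷ CM = $1,199,300 × $387.07 ÷ $160.53 = $2,891,753.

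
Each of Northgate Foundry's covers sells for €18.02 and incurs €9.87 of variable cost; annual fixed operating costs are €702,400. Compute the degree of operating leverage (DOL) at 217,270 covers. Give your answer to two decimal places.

Total contribution margin = 217,270 × €8.15 = €1,770,750.50.
EBIT = €1,770,750.50 − €702,400 = €1,068,350.50.
DOL = contribution ÷ EBIT = €1,770,750.50 ÷ €1,068,350.50 = 1.6575.

1.66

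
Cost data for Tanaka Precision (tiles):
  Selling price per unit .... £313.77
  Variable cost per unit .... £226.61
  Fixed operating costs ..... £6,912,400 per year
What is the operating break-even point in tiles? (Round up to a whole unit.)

79,308 tiles

Unit CM = price − variable cost = £313.77 − £226.61 = £87.16.
Break-even Q = £6,912,400 / £87.16 = 79,307.02 → 79,308 tiles.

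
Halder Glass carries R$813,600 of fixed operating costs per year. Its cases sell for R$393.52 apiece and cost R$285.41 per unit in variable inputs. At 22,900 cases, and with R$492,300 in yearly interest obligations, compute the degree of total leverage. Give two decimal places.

2.12

Total contribution margin = 22,900 × R$108.11 = R$2,475,719.00.
Subtracting fixed costs: EBIT = R$2,475,719.00 − R$813,600 = R$1,662,119.00. Interest = R$492,300.00, so EBIT − I = R$1,169,819.00.
Degree of total leverage = total CM / (EBIT − interest) = R$2,475,719.00 / R$1,169,819.00 = 2.1163.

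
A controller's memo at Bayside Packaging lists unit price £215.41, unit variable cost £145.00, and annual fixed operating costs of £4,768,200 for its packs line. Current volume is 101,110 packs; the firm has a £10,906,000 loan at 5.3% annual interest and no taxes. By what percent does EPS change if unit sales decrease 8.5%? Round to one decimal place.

-34.1%

At 101,110 units, contribution = 101,110 × £70.41 = £7,119,155.10.
EBIT = £7,119,155.10 − £4,768,200 = £2,350,955.10.
Interest = £578,018.00, so EBIT − I = £1,772,937.10.
DCL = total CM / (EBIT − I) = £7,119,155.10 / £1,772,937.10 = 4.0155.
EPS therefore changes by 4.0155 × (-8.5%) = -34.1%.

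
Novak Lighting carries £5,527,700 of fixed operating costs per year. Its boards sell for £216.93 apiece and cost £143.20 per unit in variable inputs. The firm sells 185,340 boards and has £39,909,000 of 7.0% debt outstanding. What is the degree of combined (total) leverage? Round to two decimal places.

2.56

Total contribution margin = 185,340 × £73.73 = £13,665,118.20.
Operating income = contribution − fixed costs = £13,665,118.20 − £5,527,700 = £8,137,418.20. Interest = £2,793,630.00.
DOL = £13,665,118.20 ÷ £8,137,418.20 = 1.6793; DFL = £8,137,418.20 ÷ £5,343,788.20 = 1.5228.
DCL = DOL × DFL = 1.6793 × 1.5228 = 2.5572.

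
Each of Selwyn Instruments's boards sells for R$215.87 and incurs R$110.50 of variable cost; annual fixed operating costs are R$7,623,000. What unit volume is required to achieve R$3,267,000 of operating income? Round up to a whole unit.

Each unit contributes R$215.87 − R$110.50 = R$105.37.
Required volume = (fixed costs + target profit) ÷ CM = (R$7,623,000 + R$3,267,000) ÷ R$105.37 = 103,350.10, so 103,351 boards.

103,351 boards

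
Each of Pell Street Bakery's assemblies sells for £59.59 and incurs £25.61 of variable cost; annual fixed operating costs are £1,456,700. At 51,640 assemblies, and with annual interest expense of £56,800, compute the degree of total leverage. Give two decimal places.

Total contribution margin = 51,640 × £33.98 = £1,754,727.20.
EBIT = £1,754,727.20 − £1,456,700 = £298,027.20. Interest = £56,800.00, so EBIT − I = £241,227.20.
DCL = contribution ÷ (EBIT − I) = £1,754,727.20 ÷ £241,227.20 = 7.2742.

7.27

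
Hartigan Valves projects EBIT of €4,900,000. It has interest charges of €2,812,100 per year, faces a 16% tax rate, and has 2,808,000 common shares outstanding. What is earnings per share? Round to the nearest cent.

€0.62

Interest = €2,812,100.00, so EBT = €4,900,000 − €2,812,100.00 = €2,087,900.00.
Net income = €2,087,900.00 × (1 − 0.16) = €1,753,836.00.
Per share: €1,753,836.00 / 2,808,000 shares = €0.62.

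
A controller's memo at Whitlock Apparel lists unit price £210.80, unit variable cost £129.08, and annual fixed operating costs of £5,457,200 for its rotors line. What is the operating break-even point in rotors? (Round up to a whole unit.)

Unit CM = price − variable cost = £210.80 − £129.08 = £81.72.
Break-even Q = £5,457,200 / £81.72 = 66,779.25 → 66,780 rotors.

66,780 rotors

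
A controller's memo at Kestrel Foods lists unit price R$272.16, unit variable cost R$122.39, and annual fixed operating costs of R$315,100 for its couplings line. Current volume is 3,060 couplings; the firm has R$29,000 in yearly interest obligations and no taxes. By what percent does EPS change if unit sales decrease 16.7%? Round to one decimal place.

At 3,060 units, contribution = 3,060 × R$149.77 = R$458,296.20.
Operating income = contribution − fixed costs = R$458,296.20 − R$315,100 = R$143,196.20.
After interest of R$29,000.00, pre-tax earnings = R$114,196.20.
Degree of combined leverage = contribution ÷ (EBIT − I) = R$458,296.20 ÷ R$114,196.20 = 4.0132.
EPS therefore changes by 4.0132 × (-16.7%) = -67.0%.

-67.0%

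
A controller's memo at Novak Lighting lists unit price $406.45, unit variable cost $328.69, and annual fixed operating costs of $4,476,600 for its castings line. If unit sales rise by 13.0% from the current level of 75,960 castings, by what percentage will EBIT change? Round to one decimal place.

Contribution at this volume is 75,960 × $77.76 = $5,906,649.60.
Subtracting fixed costs: EBIT = $5,906,649.60 − $4,476,600 = $1,430,049.60.
So DOL = total CM / EBIT = $5,906,649.60 / $1,430,049.60 = 4.1304.
So EBIT moves 4.1304 × (+13.0%) = +53.7%.

+53.7%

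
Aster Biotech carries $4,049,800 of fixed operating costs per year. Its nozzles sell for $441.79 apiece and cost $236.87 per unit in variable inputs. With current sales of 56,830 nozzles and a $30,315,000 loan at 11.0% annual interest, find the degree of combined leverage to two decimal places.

At 56,830 units, contribution = 56,830 × $204.92 = $11,645,603.60.
EBIT = $11,645,603.60 − $4,049,800 = $7,595,803.60. Interest = $3,334,650.00.
DOL = $11,645,603.60 ÷ $7,595,803.60 = 1.5332; DFL = $7,595,803.60 ÷ $4,261,153.60 = 1.7826.
Combined leverage = 1.5332 × 1.7826 = 2.7331.

2.73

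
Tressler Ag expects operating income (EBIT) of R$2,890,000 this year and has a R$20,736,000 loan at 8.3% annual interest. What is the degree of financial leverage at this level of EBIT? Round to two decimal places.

2.47

Interest = R$1,721,088.00.
Degree of financial leverage = EBIT / (EBIT − interest) = R$2,890,000 / R$1,168,912.00 = 2.4724.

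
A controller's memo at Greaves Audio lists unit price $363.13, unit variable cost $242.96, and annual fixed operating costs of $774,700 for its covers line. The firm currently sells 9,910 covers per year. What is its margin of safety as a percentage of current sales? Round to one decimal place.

Each unit contributes $363.13 − $242.96 = $120.17. Break-even units = $774,700 ÷ $120.17 = 6,446.70; break-even revenue = 6,446.70 × $363.13 = $2,340,990.36.
Actual sales revenue = 9,910 × $363.13 = $3,598,618.30.
Margin of safety = ($3,598,618.30 − $2,340,990.36) ÷ $3,598,618.30 = 34.9%.

34.9%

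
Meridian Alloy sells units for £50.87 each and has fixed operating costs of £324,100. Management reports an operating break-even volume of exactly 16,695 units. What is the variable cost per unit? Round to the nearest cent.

Contribution per unit must be FC / Q = £324,100 / 16,695 = £19.4130.
Hence VC = price − CM = £50.87 − £19.4130 = £31.46.

£31.46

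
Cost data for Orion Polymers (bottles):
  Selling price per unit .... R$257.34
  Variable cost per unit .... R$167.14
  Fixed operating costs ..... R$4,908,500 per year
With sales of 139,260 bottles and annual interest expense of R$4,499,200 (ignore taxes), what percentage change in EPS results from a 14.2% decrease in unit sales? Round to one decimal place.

-56.6%

Contribution at this volume is 139,260 × R$90.20 = R$12,561,252.00.
Operating income = contribution − fixed costs = R$12,561,252.00 − R$4,908,500 = R$7,652,752.00.
After interest of R$4,499,200.00, pre-tax earnings = R$3,153,552.00.
DCL = total CM / (EBIT − I) = R$12,561,252.00 / R$3,153,552.00 = 3.9832.
EPS therefore changes by 3.9832 × (-14.2%) = -56.6%.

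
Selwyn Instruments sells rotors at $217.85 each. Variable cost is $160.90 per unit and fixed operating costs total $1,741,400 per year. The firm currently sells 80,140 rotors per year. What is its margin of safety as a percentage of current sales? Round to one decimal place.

61.8%

Unit CM = price − variable cost = $217.85 − $160.90 = $56.95. Break-even units = $1,741,400 ÷ $56.95 = 30,577.70; break-even revenue = 30,577.70 × $217.85 = $6,661,351.89.
Actual sales revenue = 80,140 × $217.85 = $17,458,499.00.
Margin of safety = ($17,458,499.00 − $6,661,351.89) ÷ $17,458,499.00 = 61.8%.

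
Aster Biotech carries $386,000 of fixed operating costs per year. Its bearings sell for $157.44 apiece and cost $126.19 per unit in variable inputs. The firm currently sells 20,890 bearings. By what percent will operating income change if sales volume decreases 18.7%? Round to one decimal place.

-45.8%

Total contribution margin = 20,890 × $31.25 = $652,812.50.
Operating income = contribution − fixed costs = $652,812.50 − $386,000 = $266,812.50.
So DOL = total CM / EBIT = $652,812.50 / $266,812.50 = 2.4467.
%ΔEBIT = DOL × %ΔSales = 2.4467 × -18.7% = -45.8%.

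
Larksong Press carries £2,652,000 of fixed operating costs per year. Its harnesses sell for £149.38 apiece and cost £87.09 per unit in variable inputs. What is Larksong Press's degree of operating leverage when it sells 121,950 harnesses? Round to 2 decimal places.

1.54

Contribution at this volume is 121,950 × £62.29 = £7,596,265.50.
Operating income = contribution − fixed costs = £7,596,265.50 − £2,652,000 = £4,944,265.50.
DOL = contribution ÷ EBIT = £7,596,265.50 ÷ £4,944,265.50 = 1.5364.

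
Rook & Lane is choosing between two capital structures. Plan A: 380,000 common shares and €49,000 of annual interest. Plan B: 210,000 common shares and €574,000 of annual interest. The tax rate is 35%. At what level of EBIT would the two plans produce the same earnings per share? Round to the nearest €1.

Set EPS_A = EPS_B: (EBIT − €49,000)(1 − 0.35) ÷ 380,000 = (EBIT − €574,000)(1 − 0.35) ÷ 210,000.
Cancelling (1 − t) and cross-multiplying: 210,000·(EBIT − 49,000) = 380,000·(EBIT − 574,000).
EBIT × (380,000 − 210,000) = 574,000 × 380,000 − 49,000 × 210,000 = 207,830,000,000, so EBIT = 207,830,000,000 ÷ 170,000 = 1,222,529.41.

€1,222,529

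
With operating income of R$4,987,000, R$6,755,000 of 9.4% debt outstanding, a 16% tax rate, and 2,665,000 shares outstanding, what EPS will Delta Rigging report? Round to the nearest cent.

Pre-tax income = R$4,987,000 − R$634,970.00 = R$4,352,030.00.
After tax at 16%: net income = R$4,352,030.00 × 0.84 = R$3,655,705.20.
EPS = R$3,655,705.20 ÷ 2,665,000 = R$1.37.

R$1.37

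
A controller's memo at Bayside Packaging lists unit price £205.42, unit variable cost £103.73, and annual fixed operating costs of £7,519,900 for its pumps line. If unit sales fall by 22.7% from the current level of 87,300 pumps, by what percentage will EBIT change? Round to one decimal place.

-148.4%

At 87,300 units, contribution = 87,300 × £101.69 = £8,877,537.00.
EBIT = £8,877,537.00 − £7,519,900 = £1,357,637.00.
DOL = contribution ÷ EBIT = £8,877,537.00 ÷ £1,357,637.00 = 6.5390.
So EBIT moves 6.5390 × (-22.7%) = -148.4%.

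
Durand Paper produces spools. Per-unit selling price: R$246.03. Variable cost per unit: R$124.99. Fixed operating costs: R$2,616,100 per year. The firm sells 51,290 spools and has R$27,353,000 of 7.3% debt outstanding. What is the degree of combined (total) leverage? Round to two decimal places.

3.89

At 51,290 units, contribution = 51,290 × R$121.04 = R$6,208,141.60.
Operating income = contribution − fixed costs = R$6,208,141.60 − R$2,616,100 = R$3,592,041.60. Interest = R$1,996,769.00.
DOL = R$6,208,141.60 ÷ R$3,592,041.60 = 1.7283; DFL = R$3,592,041.60 ÷ R$1,595,272.60 = 2.2517.
Combined leverage = 1.7283 × 2.2517 = 3.8916.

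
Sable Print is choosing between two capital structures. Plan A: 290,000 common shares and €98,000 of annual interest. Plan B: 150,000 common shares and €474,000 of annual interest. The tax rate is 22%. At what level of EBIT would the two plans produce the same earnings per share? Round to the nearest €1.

Set EPS_A = EPS_B: (EBIT − €98,000)(1 − 0.22) ÷ 290,000 = (EBIT − €474,000)(1 − 0.22) ÷ 150,000.
Cancelling (1 − t) and cross-multiplying: 150,000·(EBIT − 98,000) = 290,000·(EBIT − 474,000).
Solving, EBIT = (474,000·290,000 − 98,000·150,000) / (290,000 − 150,000) = 122,760,000,000 / 140,000 = 876,857.14.

€876,857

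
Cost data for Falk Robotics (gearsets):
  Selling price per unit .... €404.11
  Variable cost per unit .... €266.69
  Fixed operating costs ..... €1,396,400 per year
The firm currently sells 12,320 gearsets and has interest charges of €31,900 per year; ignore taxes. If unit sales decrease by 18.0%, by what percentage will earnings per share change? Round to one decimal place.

Contribution at this volume is 12,320 × €137.42 = €1,693,014.40.
EBIT = €1,693,014.40 − €1,396,400 = €296,614.40.
Interest = €31,900.00, so EBIT − I = €264,714.40.
Degree of combined leverage = contribution ÷ (EBIT − I) = €1,693,014.40 ÷ €264,714.40 = 6.3956.
%ΔEPS = DCL × %ΔSales = 6.3956 × -18.0% = -115.1%.

-115.1%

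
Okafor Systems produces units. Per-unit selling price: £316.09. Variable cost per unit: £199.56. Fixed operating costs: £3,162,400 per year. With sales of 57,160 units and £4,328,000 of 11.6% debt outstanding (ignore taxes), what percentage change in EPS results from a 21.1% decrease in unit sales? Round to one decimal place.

Contribution at this volume is 57,160 × £116.53 = £6,660,854.80.
EBIT = £6,660,854.80 − £3,162,400 = £3,498,454.80.
After interest of £502,048.00, pre-tax earnings = £2,996,406.80.
Degree of combined leverage = contribution ÷ (EBIT − I) = £6,660,854.80 ÷ £2,996,406.80 = 2.2229.
EPS therefore changes by 2.2229 × (-21.1%) = -46.9%.

-46.9%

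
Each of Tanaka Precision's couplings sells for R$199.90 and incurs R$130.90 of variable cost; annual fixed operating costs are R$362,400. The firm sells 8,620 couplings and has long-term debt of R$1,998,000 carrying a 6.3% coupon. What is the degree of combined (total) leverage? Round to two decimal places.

5.58

At 8,620 units, contribution = 8,620 × R$69.00 = R$594,780.00.
EBIT = R$594,780.00 − R$362,400 = R$232,380.00. Interest = R$125,874.00.
DOL = R$594,780.00 ÷ R$232,380.00 = 2.5595; DFL = R$232,380.00 ÷ R$106,506.00 = 2.1818.
DCL = DOL × DFL = 2.5595 × 2.1818 = 5.5843.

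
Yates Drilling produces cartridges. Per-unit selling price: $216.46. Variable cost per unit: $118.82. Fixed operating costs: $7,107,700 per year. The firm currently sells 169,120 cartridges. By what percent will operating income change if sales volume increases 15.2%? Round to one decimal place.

Contribution at this volume is 169,120 × $97.64 = $16,512,876.80.
Operating income = contribution − fixed costs = $16,512,876.80 − $7,107,700 = $9,405,176.80.
DOL = contribution ÷ EBIT = $16,512,876.80 ÷ $9,405,176.80 = 1.7557.
So EBIT moves 1.7557 × (+15.2%) = +26.7%.

+26.7%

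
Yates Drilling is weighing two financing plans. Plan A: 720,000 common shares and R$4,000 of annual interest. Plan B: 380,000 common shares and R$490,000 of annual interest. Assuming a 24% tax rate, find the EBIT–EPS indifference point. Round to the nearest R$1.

At indifference, (EBIT − 4,000)(1 − t)/720,000 = (EBIT − 490,000)(1 − t)/380,000.
Cancelling (1 − t) and cross-multiplying: 380,000·(EBIT − 4,000) = 720,000·(EBIT − 490,000).
EBIT × (720,000 − 380,000) = 490,000 × 720,000 − 4,000 × 380,000 = 351,280,000,000, so EBIT = 351,280,000,000 ÷ 340,000 = 1,033,176.47.

R$1,033,176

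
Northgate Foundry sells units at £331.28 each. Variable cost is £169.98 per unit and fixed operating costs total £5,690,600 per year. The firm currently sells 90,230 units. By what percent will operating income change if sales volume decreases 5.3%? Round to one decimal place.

-8.7%

Total contribution margin = 90,230 × £161.30 = £14,554,099.00.
Operating income = contribution − fixed costs = £14,554,099.00 − £5,690,600 = £8,863,499.00.
Degree of operating leverage = £14,554,099.00 / £8,863,499.00 = 1.6420.
So EBIT moves 1.6420 × (-5.3%) = -8.7%.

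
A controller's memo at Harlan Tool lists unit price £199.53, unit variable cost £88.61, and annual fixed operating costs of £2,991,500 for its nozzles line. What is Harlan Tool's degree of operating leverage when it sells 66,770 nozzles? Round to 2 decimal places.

Total contribution margin = 66,770 × £110.92 = £7,406,128.40.
Subtracting fixed costs: EBIT = £7,406,128.40 − £2,991,500 = £4,414,628.40.
Degree of operating leverage = £7,406,128.40 / £4,414,628.40 = 1.6776.

1.68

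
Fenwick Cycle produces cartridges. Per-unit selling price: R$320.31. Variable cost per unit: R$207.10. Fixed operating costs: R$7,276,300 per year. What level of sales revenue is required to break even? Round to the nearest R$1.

Contribution margin per unit = R$320.31 − R$207.10 = R$113.21, a CM ratio of R$113.21 ÷ R$320.31 = 0.3534.
Break-even sales = FC ÷ CM ratio = R$7,276,300 × R$320.31 / R$113.21 = R$20,587,154.

R$20,587,154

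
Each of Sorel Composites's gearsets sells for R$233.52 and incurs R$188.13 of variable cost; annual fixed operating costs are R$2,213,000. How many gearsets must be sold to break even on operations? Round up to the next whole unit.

48,756 gearsets

Unit CM = price − variable cost = R$233.52 − R$188.13 = R$45.39.
Units to break even: R$2,213,000 ÷ R$45.39 = 48,755.23, rounded up to 48,756.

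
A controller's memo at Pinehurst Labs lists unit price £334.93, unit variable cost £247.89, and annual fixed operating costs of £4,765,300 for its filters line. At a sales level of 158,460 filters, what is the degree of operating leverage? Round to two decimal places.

At 158,460 units, contribution = 158,460 × £87.04 = £13,792,358.40.
EBIT = £13,792,358.40 − £4,765,300 = £9,027,058.40.
So DOL = total CM / EBIT = £13,792,358.40 / £9,027,058.40 = 1.5279.

1.53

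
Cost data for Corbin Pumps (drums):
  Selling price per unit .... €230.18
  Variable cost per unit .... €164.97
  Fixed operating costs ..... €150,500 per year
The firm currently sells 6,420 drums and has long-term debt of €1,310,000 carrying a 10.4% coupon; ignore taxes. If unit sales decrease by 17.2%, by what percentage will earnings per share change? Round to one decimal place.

Contribution at this volume is 6,420 × €65.21 = €418,648.20.
Subtracting fixed costs: EBIT = €418,648.20 − €150,500 = €268,148.20.
After interest of €136,240.00, pre-tax earnings = €131,908.20.
Degree of combined leverage = contribution ÷ (EBIT − I) = €418,648.20 ÷ €131,908.20 = 3.1738.
%ΔEPS = DCL × %ΔSales = 3.1738 × -17.2% = -54.6%.

-54.6%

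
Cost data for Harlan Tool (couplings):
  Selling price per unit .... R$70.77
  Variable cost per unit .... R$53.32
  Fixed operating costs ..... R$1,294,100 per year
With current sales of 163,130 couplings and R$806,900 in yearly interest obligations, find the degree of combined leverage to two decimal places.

3.82

Contribution at this volume is 163,130 × R$17.45 = R$2,846,618.50.
Operating income = contribution − fixed costs = R$2,846,618.50 − R$1,294,100 = R$1,552,518.50. Interest = R$806,900.00.
DOL = R$2,846,618.50 ÷ R$1,552,518.50 = 1.8335; DFL = R$1,552,518.50 ÷ R$745,618.50 = 2.0822.
DCL = DOL × DFL = 1.8335 × 2.0822 = 3.8177.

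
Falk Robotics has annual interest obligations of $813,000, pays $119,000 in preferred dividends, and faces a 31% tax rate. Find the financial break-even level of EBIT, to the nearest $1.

Grossing the preferred dividend up to pre-tax terms: $119,000 / (1 − 0.31) = $172,463.77.
Financial break-even EBIT = interest + D_p ÷ (1 − t) = $813,000 + $172,463.77 = $985,463.77.

$985,464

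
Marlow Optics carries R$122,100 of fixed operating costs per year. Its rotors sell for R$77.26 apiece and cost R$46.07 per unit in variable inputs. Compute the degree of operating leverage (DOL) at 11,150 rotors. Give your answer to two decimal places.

1.54

Total contribution margin = 11,150 × R$31.19 = R$347,768.50.
Operating income = contribution − fixed costs = R$347,768.50 − R$122,100 = R$225,668.50.
Degree of operating leverage = R$347,768.50 / R$225,668.50 = 1.5411.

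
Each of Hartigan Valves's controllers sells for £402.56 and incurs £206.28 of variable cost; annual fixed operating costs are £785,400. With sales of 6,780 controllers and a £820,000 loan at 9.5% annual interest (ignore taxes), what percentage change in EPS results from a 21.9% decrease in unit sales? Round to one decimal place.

-62.3%

Contribution at this volume is 6,780 × £196.28 = £1,330,778.40.
Operating income = contribution − fixed costs = £1,330,778.40 − £785,400 = £545,378.40.
Interest = £77,900.00, so EBIT − I = £467,478.40.
DCL = total CM / (EBIT − I) = £1,330,778.40 / £467,478.40 = 2.8467.
EPS therefore changes by 2.8467 × (-21.9%) = -62.3%.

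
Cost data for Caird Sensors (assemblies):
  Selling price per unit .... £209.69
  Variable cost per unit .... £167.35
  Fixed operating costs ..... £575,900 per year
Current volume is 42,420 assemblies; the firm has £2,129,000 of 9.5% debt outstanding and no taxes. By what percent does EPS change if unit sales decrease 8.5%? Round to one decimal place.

-15.0%

Total contribution margin = 42,420 × £42.34 = £1,796,062.80.
Subtracting fixed costs: EBIT = £1,796,062.80 − £575,900 = £1,220,162.80.
Interest = £202,255.00, so EBIT − I = £1,017,907.80.
Degree of combined leverage = contribution ÷ (EBIT − I) = £1,796,062.80 ÷ £1,017,907.80 = 1.7645.
%ΔEPS = DCL × %ΔSales = 1.7645 × -8.5% = -15.0%.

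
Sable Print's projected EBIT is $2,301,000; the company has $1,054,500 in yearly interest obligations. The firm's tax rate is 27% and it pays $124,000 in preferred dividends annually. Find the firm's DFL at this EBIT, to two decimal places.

Annual interest charges come to $1,054,500.00.
Preferred dividends grossed up pre-tax: $124,000 / (1 − 0.27) = $169,863.01.
DFL = EBIT ÷ [EBIT − I − D_p/(1−t)] = $2,301,000 ÷ [$2,301,000 − $1,054,500.00 − $169,863.01] = $2,301,000 ÷ $1,076,636.99 = 2.1372.

2.14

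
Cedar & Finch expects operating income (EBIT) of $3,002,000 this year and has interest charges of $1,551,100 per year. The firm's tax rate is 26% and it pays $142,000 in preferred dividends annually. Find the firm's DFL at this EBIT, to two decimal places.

Interest = $1,551,100.00.
Pre-tax preferred-dividend burden = $142,000 ÷ (1 − 0.26) = $191,891.89.
DFL = EBIT ÷ [EBIT − I − D_p/(1−t)] = $3,002,000 ÷ [$3,002,000 − $1,551,100.00 − $191,891.89] = $3,002,000 ÷ $1,259,008.11 = 2.3844.

2.38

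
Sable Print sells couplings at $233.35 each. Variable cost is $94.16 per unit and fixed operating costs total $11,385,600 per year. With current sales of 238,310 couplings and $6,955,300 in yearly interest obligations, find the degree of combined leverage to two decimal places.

At 238,310 units, contribution = 238,310 × $139.19 = $33,170,368.90.
EBIT = $33,170,368.90 − $11,385,600 = $21,784,768.90. Interest = $6,955,300.00, so EBIT − I = $14,829,468.90.
Degree of total leverage = total CM / (EBIT − interest) = $33,170,368.90 / $14,829,468.90 = 2.2368.

2.24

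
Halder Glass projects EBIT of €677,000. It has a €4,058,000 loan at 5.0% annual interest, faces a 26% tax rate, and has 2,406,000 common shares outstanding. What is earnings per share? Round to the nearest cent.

€0.15

Pre-tax income = €677,000 − €202,900.00 = €474,100.00.
Net income = €474,100.00 × (1 − 0.26) = €350,834.00.
Per share: €350,834.00 / 2,406,000 shares = €0.15.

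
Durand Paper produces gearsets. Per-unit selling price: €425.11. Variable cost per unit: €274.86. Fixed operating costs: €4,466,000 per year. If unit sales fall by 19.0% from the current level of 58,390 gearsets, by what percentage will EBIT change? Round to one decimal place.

-38.7%

Total contribution margin = 58,390 × €150.25 = €8,773,097.50.
Operating income = contribution − fixed costs = €8,773,097.50 − €4,466,000 = €4,307,097.50.
So DOL = total CM / EBIT = €8,773,097.50 / €4,307,097.50 = 2.0369.
So EBIT moves 2.0369 × (-19.0%) = -38.7%.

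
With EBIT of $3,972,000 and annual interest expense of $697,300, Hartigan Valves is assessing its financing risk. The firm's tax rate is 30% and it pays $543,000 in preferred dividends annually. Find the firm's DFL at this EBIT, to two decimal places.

1.59

Interest = $697,300.00.
Preferred dividends grossed up pre-tax: $543,000 / (1 − 0.30) = $775,714.29.
DFL = EBIT ÷ [EBIT − I − D_p/(1−t)] = $3,972,000 ÷ [$3,972,000 − $697,300.00 − $775,714.29] = $3,972,000 ÷ $2,498,985.71 = 1.5894.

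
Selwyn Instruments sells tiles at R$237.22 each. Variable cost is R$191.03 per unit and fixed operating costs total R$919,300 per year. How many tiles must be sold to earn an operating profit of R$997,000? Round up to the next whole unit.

41,488 tiles

Each unit contributes R$237.22 − R$191.03 = R$46.19.
Need Q such that Q × R$46.19 − R$919,300 = R$997,000, i.e. Q = R$1,916,300 / R$46.19 = 41,487.33 → 41,488.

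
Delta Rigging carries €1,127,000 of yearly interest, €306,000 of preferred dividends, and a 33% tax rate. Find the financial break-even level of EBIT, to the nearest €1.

Preferred dividends are paid after tax, so their pre-tax equivalent is €306,000 ÷ (1 − 0.33) = €456,716.42.
Financial break-even EBIT = interest + D_p ÷ (1 − t) = €1,127,000 + €456,716.42 = €1,583,716.42.

€1,583,716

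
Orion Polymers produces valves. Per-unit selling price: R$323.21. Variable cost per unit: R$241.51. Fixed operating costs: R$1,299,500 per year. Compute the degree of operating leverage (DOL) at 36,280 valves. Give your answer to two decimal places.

1.78

Total contribution margin = 36,280 × R$81.70 = R$2,964,076.00.
Operating income = contribution − fixed costs = R$2,964,076.00 − R$1,299,500 = R$1,664,576.00.
DOL = contribution ÷ EBIT = R$2,964,076.00 ÷ R$1,664,576.00 = 1.7807.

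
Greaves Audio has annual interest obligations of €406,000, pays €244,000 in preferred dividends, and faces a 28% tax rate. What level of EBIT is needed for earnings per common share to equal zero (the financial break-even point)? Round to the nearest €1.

€744,889

Preferred dividends are paid after tax, so their pre-tax equivalent is €244,000 ÷ (1 − 0.28) = €338,888.89.
EPS = 0 when EBIT covers interest plus the pre-tax preferred burden: €406,000 + €338,888.89 = €744,888.89.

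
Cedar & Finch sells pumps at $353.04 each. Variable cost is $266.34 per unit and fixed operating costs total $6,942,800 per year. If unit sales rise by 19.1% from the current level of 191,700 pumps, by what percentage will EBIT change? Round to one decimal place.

At 191,700 units, contribution = 191,700 × $86.70 = $16,620,390.00.
EBIT = $16,620,390.00 − $6,942,800 = $9,677,590.00.
DOL = contribution ÷ EBIT = $16,620,390.00 ÷ $9,677,590.00 = 1.7174.
Operating income changes by 1.7174 × +19.1% = +32.8%.

+32.8%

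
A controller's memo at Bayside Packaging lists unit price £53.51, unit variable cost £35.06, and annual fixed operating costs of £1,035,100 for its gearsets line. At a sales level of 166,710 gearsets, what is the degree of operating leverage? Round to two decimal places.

1.51

Total contribution margin = 166,710 × £18.45 = £3,075,799.50.
Subtracting fixed costs: EBIT = £3,075,799.50 − £1,035,100 = £2,040,699.50.
So DOL = total CM / EBIT = £3,075,799.50 / £2,040,699.50 = 1.5072.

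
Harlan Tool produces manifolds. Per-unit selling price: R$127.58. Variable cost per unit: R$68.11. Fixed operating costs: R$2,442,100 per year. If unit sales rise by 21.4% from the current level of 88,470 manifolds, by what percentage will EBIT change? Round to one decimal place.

+39.9%

Contribution at this volume is 88,470 × R$59.47 = R$5,261,310.90.
Operating income = contribution − fixed costs = R$5,261,310.90 − R$2,442,100 = R$2,819,210.90.
So DOL = total CM / EBIT = R$5,261,310.90 / R$2,819,210.90 = 1.8662.
%ΔEBIT = DOL × %ΔSales = 1.8662 × +21.4% = +39.9%.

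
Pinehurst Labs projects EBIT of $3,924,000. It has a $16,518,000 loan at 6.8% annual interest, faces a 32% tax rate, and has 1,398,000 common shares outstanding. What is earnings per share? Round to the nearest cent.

$1.36

Pre-tax income = $3,924,000 − $1,123,224.00 = $2,800,776.00.
After tax at 32%: net income = $2,800,776.00 × 0.68 = $1,904,527.68.
Per share: $1,904,527.68 / 1,398,000 shares = $1.36.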